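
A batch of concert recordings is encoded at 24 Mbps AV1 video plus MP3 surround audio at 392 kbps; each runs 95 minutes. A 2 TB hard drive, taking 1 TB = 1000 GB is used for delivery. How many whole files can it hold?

95 min = 5700 s
Audio: 392 kbps = 0.392 Mbps.
Total bitrate: 24.392 Mbps.
Per item: 24.392 Mbps × 5700 s = 139,034 Mb = 17,379 MB.
Capacity: 2 TB = 16,000,000 Mb; 115.08 items → 115 complete.

115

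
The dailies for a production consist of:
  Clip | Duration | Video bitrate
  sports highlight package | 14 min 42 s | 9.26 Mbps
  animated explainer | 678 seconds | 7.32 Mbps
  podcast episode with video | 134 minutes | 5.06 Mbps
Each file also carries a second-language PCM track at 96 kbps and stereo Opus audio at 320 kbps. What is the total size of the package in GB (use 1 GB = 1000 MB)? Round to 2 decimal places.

7.23 GB

Audio total: 96 + 320 = 416 kbps = 0.416 Mbps.
sports highlight package: 9.676 Mbps × 882 s = 8534.2 Mb
animated explainer: 7.736 Mbps × 678 s = 5245.0 Mb
podcast episode with video: 5.476 Mbps × 8040 s = 44027.0 Mb
Total: 57806.3 Mb = 7225.8 MB.
= 7.226 GB.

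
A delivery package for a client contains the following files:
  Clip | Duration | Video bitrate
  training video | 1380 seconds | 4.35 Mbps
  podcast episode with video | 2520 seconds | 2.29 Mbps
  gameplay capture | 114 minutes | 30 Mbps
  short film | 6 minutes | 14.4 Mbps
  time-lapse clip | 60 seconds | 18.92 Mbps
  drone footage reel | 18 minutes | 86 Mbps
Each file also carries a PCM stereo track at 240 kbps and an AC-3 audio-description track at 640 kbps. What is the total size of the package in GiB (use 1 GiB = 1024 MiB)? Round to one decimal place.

Audio total: 240 + 640 = 880 kbps = 0.880 Mbps.
training video: 5.230 Mbps × 1380 s = 7217.4 Mb
podcast episode with video: 3.170 Mbps × 2520 s = 7988.4 Mb
gameplay capture: 30.880 Mbps × 6840 s = 211219.2 Mb
short film: 15.280 Mbps × 360 s = 5500.8 Mb
time-lapse clip: 19.800 Mbps × 60 s = 1188.0 Mb
drone footage reel: 86.880 Mbps × 1080 s = 93830.4 Mb
Total: 326944.2 Mb = 40868.0 MB.
= 38.06 GiB.

38.1 GiB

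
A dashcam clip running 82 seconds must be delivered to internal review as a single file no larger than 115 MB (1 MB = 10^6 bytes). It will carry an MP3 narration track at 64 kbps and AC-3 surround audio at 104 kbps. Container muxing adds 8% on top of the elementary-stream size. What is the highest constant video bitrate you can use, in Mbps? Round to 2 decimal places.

10.22 Mbps

Budget: 115 MB = 920.0 Mb.
Stream payload after overhead: 920.0 / 1.08 = 851.9 Mb.
Total bitrate budget: 851.9 Mb / 82 s = 10.388 Mbps.
Audio total: 64 + 104 = 168 kbps = 0.168 Mbps.
Video: 10.388 − 0.168 = 10.220 Mbps.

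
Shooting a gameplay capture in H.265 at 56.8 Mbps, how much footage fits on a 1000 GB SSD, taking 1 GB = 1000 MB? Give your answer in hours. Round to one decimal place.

Capacity: 1000 GB = 8,000,000 Mb.
Recording time: 8,000,000 / 56.800 = 140,845 s ≈ 39.1 hours.

39.1 hours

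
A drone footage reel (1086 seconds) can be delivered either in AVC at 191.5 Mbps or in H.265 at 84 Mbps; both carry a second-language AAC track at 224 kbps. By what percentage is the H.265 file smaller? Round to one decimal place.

56.1%

Audio: 224 kbps = 0.224 Mbps.
AVC: 191.724 Mbps × 1086 s = 208212.3 Mb = 26.027 GB.
H.265: 84.224 Mbps × 1086 s = 91467.3 Mb = 11.433 GB.
Reduction: (1 − 11.433/26.027) × 100 = 56.07%.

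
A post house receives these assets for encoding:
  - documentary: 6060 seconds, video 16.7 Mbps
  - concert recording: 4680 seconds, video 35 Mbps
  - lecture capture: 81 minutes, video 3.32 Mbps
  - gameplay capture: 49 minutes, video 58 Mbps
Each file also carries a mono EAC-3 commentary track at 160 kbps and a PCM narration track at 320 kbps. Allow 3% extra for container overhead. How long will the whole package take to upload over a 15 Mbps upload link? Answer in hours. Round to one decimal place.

8.8 hours

Audio total: 160 + 320 = 480 kbps = 0.480 Mbps.
documentary: 17.180 Mbps × 6060 s × 1.03 = 107234.1 Mb
concert recording: 35.480 Mbps × 4680 s × 1.03 = 171027.8 Mb
lecture capture: 3.800 Mbps × 4860 s × 1.03 = 19022.0 Mb
gameplay capture: 58.480 Mbps × 2940 s × 1.03 = 177089.1 Mb
Total: 474373.1 Mb = 59296.6 MB.
At 15 Mbps: 474373.1 / 15 = 31625 s ≈ 8.78 hours.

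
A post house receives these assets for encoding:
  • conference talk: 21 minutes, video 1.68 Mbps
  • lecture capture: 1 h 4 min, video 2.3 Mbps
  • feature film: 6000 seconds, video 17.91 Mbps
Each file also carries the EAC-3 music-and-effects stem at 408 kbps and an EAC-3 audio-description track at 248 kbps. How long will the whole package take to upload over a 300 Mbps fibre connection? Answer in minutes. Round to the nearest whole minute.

Audio total: 408 + 248 = 656 kbps = 0.656 Mbps.
conference talk: 2.336 Mbps × 1260 s = 2943.4 Mb
lecture capture: 2.956 Mbps × 3840 s = 11351.0 Mb
feature film: 18.566 Mbps × 6000 s = 111396.0 Mb
Total: 125690.4 Mb = 15711.3 MB.
At 300 Mbps: 125690.4 / 300 = 419 s ≈ 6.98 minutes.

7 minutes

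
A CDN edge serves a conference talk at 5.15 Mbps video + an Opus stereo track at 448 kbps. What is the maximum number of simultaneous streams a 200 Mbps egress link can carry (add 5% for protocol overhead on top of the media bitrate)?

Audio: 448 kbps = 0.448 Mbps.
Per-viewer media rate: 5.598 Mbps.
On the wire with 5% overhead: 5.878 Mbps.
200 Mbps = 200.0 Mbps; 200.0 / 5.878 = 34.03 → 34 viewers.

34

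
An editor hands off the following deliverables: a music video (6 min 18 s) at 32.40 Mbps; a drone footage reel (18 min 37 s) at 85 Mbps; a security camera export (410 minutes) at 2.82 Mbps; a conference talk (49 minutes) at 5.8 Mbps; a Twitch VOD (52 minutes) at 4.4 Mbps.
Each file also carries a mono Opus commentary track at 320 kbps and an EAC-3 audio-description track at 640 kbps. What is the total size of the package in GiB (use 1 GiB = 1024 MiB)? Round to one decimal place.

27.7 GiB

Audio total: 320 + 640 = 960 kbps = 0.960 Mbps.
music video: 33.360 Mbps × 378 s = 12610.1 Mb
drone footage reel: 85.960 Mbps × 1117 s = 96017.3 Mb
security camera export: 3.780 Mbps × 24600 s = 92988.0 Mb
conference talk: 6.760 Mbps × 2940 s = 19874.4 Mb
Twitch VOD: 5.360 Mbps × 3120 s = 16723.2 Mb
Total: 238213.0 Mb = 29776.6 MB.
= 27.73 GiB.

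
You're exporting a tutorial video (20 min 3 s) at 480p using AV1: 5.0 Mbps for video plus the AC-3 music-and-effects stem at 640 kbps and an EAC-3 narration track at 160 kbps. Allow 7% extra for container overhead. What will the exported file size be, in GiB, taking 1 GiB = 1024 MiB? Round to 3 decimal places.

20 min 3 s = 1203 s
Audio total: 640 + 160 = 800 kbps = 0.800 Mbps.
Total bitrate: 5.0 + 0.800 = 5.800 Mbps.
Stream data: 5.800 Mbps × 1203 s = 6977.4 Mb.
With 7% container overhead: ×1.07.
7,466 Mb = 933,227,250 bytes ÷ 1,073,741,824 = 0.8691 GiB.

0.869 GiB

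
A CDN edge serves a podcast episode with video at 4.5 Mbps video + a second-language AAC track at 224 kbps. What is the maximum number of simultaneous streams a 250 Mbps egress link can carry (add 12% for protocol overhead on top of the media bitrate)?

Audio: 224 kbps = 0.224 Mbps.
Per-viewer media rate: 4.724 Mbps.
On the wire with 12% overhead: 5.291 Mbps.
250 Mbps = 250.0 Mbps; 250.0 / 5.291 = 47.25 → 47 viewers.

47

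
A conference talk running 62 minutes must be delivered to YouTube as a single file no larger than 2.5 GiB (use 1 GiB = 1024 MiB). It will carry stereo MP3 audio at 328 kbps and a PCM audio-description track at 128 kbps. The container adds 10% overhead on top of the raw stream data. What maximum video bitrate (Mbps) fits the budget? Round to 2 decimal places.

Budget: 2.5 GiB = 21474.8 Mb.
Stream payload after overhead: 21474.8 / 1.10 = 19522.6 Mb.
62 min = 3720 s
Total bitrate budget: 19522.6 Mb / 3720 s = 5.248 Mbps.
Audio total: 328 + 128 = 456 kbps = 0.456 Mbps.
Video: 5.248 − 0.456 = 4.792 Mbps.

4.79 Mbps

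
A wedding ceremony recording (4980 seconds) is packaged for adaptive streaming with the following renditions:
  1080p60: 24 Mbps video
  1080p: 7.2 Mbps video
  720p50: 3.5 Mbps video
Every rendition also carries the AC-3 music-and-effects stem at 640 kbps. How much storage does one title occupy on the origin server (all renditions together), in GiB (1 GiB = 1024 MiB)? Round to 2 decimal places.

21.23 GiB

Audio: 640 kbps = 0.640 Mbps.
Sum of rendition bitrates: (24+0.640) + (7.2+0.640) + (3.5+0.640) = 36.620 Mbps.
× 4980 s = 182,368 Mb = 22,796 MB = 21.23 GiB.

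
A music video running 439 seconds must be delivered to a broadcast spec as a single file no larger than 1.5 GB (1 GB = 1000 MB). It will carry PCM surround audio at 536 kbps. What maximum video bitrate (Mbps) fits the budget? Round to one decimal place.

26.8 Mbps

Budget: 1.5 GB = 12000.0 Mb.
Total bitrate budget: 12000.0 Mb / 439 s = 27.335 Mbps.
Audio: 536 kbps = 0.536 Mbps.
Video: 27.335 − 0.536 = 26.799 Mbps.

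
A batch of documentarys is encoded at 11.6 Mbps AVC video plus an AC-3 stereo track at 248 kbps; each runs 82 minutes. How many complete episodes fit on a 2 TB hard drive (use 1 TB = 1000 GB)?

274

82 min = 4920 s
Audio: 248 kbps = 0.248 Mbps.
Total bitrate: 11.848 Mbps.
Per item: 11.848 Mbps × 4920 s = 58,292 Mb = 7,287 MB.
Capacity: 2 TB = 16,000,000 Mb; 274.48 items → 274 complete.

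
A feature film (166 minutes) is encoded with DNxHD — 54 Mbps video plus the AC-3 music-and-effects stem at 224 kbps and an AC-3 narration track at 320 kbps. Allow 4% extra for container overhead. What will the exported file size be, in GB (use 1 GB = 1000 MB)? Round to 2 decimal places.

166 min = 9960 s
Audio total: 224 + 320 = 544 kbps = 0.544 Mbps.
Total bitrate: 54 + 0.544 = 54.544 Mbps.
Stream data: 54.544 Mbps × 9960 s = 543258.2 Mb.
With 4% container overhead: ×1.04.
564,989 Mb ÷ 8 = 70,624 MB → 70.62 GB.

70.62 GB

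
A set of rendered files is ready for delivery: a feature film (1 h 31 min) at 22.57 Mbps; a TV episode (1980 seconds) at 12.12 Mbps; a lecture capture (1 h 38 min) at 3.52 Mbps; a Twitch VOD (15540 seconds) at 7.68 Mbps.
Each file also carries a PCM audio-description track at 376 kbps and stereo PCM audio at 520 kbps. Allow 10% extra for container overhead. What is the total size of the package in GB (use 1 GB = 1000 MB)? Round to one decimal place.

Audio total: 376 + 520 = 896 kbps = 0.896 Mbps.
feature film: 23.466 Mbps × 5460 s × 1.10 = 140936.8 Mb
TV episode: 13.016 Mbps × 1980 s × 1.10 = 28348.8 Mb
lecture capture: 4.416 Mbps × 5880 s × 1.10 = 28562.7 Mb
Twitch VOD: 8.576 Mbps × 15540 s × 1.10 = 146598.1 Mb
Total: 344446.5 Mb = 43055.8 MB.
= 43.06 GB.

43.1 GB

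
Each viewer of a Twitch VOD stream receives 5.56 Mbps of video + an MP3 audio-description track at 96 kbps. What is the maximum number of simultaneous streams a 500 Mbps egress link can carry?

Audio: 96 kbps = 0.096 Mbps.
Per-viewer media rate: 5.656 Mbps.
500 Mbps = 500.0 Mbps; 500.0 / 5.656 = 88.40 → 88 viewers.

88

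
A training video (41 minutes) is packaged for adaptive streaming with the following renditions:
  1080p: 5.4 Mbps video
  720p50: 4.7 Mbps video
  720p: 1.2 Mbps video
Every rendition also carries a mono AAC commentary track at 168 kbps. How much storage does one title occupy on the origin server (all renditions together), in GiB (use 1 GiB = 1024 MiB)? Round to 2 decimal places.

41 min = 2460 s
Audio: 168 kbps = 0.168 Mbps.
Sum of rendition bitrates: (5.4+0.168) + (4.7+0.168) + (1.2+0.168) = 11.804 Mbps.
× 2460 s = 29,038 Mb = 3,630 MB = 3.380 GiB.

3.38 GiB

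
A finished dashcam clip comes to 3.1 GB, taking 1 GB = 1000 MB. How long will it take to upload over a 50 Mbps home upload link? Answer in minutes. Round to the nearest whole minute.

8 minutes

File: 3.1 GB = 24800.0 Mb.
At 50 Mbps: 24800.0 / 50 = 496.0 s ≈ 8.27 minutes.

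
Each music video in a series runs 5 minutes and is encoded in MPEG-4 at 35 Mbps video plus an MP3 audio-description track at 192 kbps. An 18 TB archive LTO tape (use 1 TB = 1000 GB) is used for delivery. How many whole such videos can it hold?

13639

5 min = 300 s
Audio: 192 kbps = 0.192 Mbps.
Total bitrate: 35.192 Mbps.
Per item: 35.192 Mbps × 300 s = 10,558 Mb = 1,320 MB.
Capacity: 18 TB = 144,000,000 Mb; 13639.46 items → 13639 complete.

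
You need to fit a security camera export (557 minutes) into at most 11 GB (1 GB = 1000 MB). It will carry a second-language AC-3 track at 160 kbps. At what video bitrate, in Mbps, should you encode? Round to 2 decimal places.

2.47 Mbps

Budget: 11 GB = 88000.0 Mb.
557 min = 33420 s
Total bitrate budget: 88000.0 Mb / 33420 s = 2.633 Mbps.
Audio: 160 kbps = 0.160 Mbps.
Video: 2.633 − 0.160 = 2.473 Mbps.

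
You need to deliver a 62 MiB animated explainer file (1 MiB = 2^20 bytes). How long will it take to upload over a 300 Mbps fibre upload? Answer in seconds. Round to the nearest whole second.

2 seconds

File: 62 MiB = 520.1 Mb.
At 300 Mbps: 520.1 / 300 = 1.7 s ≈ 1.73 seconds.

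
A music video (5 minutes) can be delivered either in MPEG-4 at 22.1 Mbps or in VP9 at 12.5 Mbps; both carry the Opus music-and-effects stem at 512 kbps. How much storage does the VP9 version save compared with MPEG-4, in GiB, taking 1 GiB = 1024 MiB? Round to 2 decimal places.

0.34 GiB

5 min = 300 s
Audio: 512 kbps = 0.512 Mbps.
MPEG-4: 22.612 Mbps × 300 s = 6783.6 Mb = 0.790 GiB.
VP9: 13.012 Mbps × 300 s = 3903.6 Mb = 0.454 GiB.
Saving: 0.790 − 0.454 = 0.335 GiB.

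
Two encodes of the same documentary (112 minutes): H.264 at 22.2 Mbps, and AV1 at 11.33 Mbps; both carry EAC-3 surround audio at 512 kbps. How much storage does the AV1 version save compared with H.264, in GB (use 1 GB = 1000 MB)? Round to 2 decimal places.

9.13 GB

112 min = 6720 s
Audio: 512 kbps = 0.512 Mbps.
H.264: 22.712 Mbps × 6720 s = 152624.6 Mb = 19.078 GB.
AV1: 11.842 Mbps × 6720 s = 79578.2 Mb = 9.947 GB.
Saving: 19.078 − 9.947 = 9.131 GB.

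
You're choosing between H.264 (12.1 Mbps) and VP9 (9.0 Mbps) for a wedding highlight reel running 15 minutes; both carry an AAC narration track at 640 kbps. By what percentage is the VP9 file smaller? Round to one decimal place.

24.3%

15 min = 900 s
Audio: 640 kbps = 0.640 Mbps.
H.264: 12.740 Mbps × 900 s = 11466.0 Mb = 1.433 GB.
VP9: 9.640 Mbps × 900 s = 8676.0 Mb = 1.085 GB.
Reduction: (1 − 1.085/1.433) × 100 = 24.33%.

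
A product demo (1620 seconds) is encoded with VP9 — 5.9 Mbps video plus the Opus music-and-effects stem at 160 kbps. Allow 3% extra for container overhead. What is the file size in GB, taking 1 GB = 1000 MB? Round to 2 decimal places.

1.26 GB

Audio: 160 kbps = 0.160 Mbps.
Total bitrate: 5.9 + 0.160 = 6.060 Mbps.
Stream data: 6.060 Mbps × 1620 s = 9817.2 Mb.
With 3% container overhead: ×1.03.
10,112 Mb ÷ 8 = 1,264 MB → 1.264 GB.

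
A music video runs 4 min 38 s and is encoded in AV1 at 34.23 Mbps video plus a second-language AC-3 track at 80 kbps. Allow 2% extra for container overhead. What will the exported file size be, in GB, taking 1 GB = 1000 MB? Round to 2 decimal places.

1.22 GB

4 min 38 s = 278 s
Audio: 80 kbps = 0.080 Mbps.
Total bitrate: 34.23 + 0.080 = 34.310 Mbps.
Stream data: 34.310 Mbps × 278 s = 9538.2 Mb.
With 2% container overhead: ×1.02.
9,729 Mb ÷ 8 = 1,216 MB → 1.216 GB.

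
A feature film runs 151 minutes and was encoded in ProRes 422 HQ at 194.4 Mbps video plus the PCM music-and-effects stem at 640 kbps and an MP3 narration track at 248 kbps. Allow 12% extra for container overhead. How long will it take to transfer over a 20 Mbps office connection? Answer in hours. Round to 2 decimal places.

151 min = 9060 s
Audio total: 640 + 248 = 888 kbps = 0.888 Mbps.
Total bitrate: 195.288 Mbps.
File: 195.288 Mbps × 9060 s = 1769309.3 Mb.
With 12% container overhead: ×1.12. → 1981626.4 Mb.
At 20 Mbps: 1981626.4 / 20 = 99081.3 s ≈ 27.5 hours.

27.52 hours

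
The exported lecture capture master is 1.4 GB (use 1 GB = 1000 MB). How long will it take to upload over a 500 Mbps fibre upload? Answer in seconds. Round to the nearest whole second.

22 seconds

File: 1.4 GB = 11200.0 Mb.
At 500 Mbps: 11200.0 / 500 = 22.4 s ≈ 22.4 seconds.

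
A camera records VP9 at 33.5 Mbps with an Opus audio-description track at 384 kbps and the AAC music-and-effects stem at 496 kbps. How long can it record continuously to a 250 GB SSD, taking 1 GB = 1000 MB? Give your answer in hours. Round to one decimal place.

Audio total: 384 + 496 = 880 kbps = 0.880 Mbps.
Total bitrate: 33.5 + 0.880 = 34.380 Mbps.
Capacity: 250 GB = 2,000,000 Mb.
Recording time: 2,000,000 / 34.380 = 58,173 s ≈ 16.2 hours.

16.2 hours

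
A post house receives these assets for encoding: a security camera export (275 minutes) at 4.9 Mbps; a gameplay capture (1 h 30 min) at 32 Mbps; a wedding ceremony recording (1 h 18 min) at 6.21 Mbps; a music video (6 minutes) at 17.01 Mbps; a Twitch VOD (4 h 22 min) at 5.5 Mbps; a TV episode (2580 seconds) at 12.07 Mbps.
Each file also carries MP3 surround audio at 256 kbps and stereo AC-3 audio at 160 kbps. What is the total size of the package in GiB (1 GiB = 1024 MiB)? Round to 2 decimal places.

Audio total: 256 + 160 = 416 kbps = 0.416 Mbps.
security camera export: 5.316 Mbps × 16500 s = 87714.0 Mb
gameplay capture: 32.416 Mbps × 5400 s = 175046.4 Mb
wedding ceremony recording: 6.626 Mbps × 4680 s = 31009.7 Mb
music video: 17.426 Mbps × 360 s = 6273.4 Mb
Twitch VOD: 5.916 Mbps × 15720 s = 92999.5 Mb
TV episode: 12.486 Mbps × 2580 s = 32213.9 Mb
Total: 425256.8 Mb = 53157.1 MB.
= 49.51 GiB.

49.51 GiB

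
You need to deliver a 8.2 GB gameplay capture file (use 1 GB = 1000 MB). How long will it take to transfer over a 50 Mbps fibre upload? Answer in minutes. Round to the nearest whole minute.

File: 8.2 GB = 65600.0 Mb.
At 50 Mbps: 65600.0 / 50 = 1312.0 s ≈ 21.9 minutes.

22 minutes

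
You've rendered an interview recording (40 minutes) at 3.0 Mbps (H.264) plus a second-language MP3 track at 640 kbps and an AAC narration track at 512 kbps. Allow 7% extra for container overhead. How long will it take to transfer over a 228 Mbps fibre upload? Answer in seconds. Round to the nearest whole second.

40 min = 2400 s
Audio total: 640 + 512 = 1152 kbps = 1.152 Mbps.
Total bitrate: 4.152 Mbps.
File: 4.152 Mbps × 2400 s = 9964.8 Mb.
With 7% container overhead: ×1.07. → 10662.3 Mb.
At 228 Mbps: 10662.3 / 228 = 46.8 s ≈ 46.8 seconds.

47 seconds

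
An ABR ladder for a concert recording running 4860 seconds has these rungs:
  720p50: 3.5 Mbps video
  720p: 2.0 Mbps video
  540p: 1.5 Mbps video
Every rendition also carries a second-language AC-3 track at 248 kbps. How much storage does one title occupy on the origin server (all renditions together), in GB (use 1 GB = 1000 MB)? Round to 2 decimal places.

Audio: 248 kbps = 0.248 Mbps.
Sum of rendition bitrates: (3.5+0.248) + (2.0+0.248) + (1.5+0.248) = 7.744 Mbps.
× 4860 s = 37,636 Mb = 4,704 MB = 4.704 GB.

4.70 GB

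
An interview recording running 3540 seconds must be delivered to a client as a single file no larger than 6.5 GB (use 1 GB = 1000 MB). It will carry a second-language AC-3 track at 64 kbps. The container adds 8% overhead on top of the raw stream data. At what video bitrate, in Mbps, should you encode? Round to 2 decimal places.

Budget: 6.5 GB = 52000.0 Mb.
Stream payload after overhead: 52000.0 / 1.08 = 48148.1 Mb.
Total bitrate budget: 48148.1 Mb / 3540 s = 13.601 Mbps.
Audio: 64 kbps = 0.064 Mbps.
Video: 13.601 − 0.064 = 13.537 Mbps.

13.54 Mbps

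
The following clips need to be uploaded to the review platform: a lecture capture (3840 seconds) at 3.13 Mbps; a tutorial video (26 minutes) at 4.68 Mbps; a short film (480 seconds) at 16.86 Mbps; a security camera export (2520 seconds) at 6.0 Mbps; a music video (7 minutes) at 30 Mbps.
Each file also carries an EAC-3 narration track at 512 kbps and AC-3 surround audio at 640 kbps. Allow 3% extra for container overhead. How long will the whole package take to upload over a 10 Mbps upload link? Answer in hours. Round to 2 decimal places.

1.87 hours

Audio total: 512 + 640 = 1152 kbps = 1.152 Mbps.
lecture capture: 4.282 Mbps × 3840 s × 1.03 = 16936.2 Mb
tutorial video: 5.832 Mbps × 1560 s × 1.03 = 9370.9 Mb
short film: 18.012 Mbps × 480 s × 1.03 = 8905.1 Mb
security camera export: 7.152 Mbps × 2520 s × 1.03 = 18563.7 Mb
music video: 31.152 Mbps × 420 s × 1.03 = 13476.4 Mb
Total: 67252.2 Mb = 8406.5 MB.
At 10 Mbps: 67252.2 / 10 = 6725 s ≈ 1.87 hours.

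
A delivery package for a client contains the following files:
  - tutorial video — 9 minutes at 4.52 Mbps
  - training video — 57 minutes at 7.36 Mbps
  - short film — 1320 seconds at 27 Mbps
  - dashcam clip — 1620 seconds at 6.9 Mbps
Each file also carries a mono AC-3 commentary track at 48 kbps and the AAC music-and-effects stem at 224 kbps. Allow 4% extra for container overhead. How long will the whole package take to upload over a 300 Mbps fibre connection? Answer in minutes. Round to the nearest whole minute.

4 minutes

Audio total: 48 + 224 = 272 kbps = 0.272 Mbps.
tutorial video: 4.792 Mbps × 540 s × 1.04 = 2691.2 Mb
training video: 7.632 Mbps × 3420 s × 1.04 = 27145.5 Mb
short film: 27.272 Mbps × 1320 s × 1.04 = 37439.0 Mb
dashcam clip: 7.172 Mbps × 1620 s × 1.04 = 12083.4 Mb
Total: 79359.1 Mb = 9919.9 MB.
At 300 Mbps: 79359.1 / 300 = 265 s ≈ 4.41 minutes.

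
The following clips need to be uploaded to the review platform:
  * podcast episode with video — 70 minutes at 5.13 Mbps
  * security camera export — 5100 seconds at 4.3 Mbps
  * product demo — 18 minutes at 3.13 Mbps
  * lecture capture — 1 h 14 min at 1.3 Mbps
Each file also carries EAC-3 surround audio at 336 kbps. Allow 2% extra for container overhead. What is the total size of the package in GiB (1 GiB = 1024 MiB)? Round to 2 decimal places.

6.84 GiB

Audio: 336 kbps = 0.336 Mbps.
podcast episode with video: 5.466 Mbps × 4200 s × 1.02 = 23416.3 Mb
security camera export: 4.636 Mbps × 5100 s × 1.02 = 24116.5 Mb
product demo: 3.466 Mbps × 1080 s × 1.02 = 3818.1 Mb
lecture capture: 1.636 Mbps × 4440 s × 1.02 = 7409.1 Mb
Total: 58760.1 Mb = 7345.0 MB.
= 6.841 GiB.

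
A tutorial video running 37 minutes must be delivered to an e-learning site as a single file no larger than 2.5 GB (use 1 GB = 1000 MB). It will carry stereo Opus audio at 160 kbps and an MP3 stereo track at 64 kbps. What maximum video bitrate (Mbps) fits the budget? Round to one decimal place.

8.8 Mbps

Budget: 2.5 GB = 20000.0 Mb.
37 min = 2220 s
Total bitrate budget: 20000.0 Mb / 2220 s = 9.009 Mbps.
Audio total: 160 + 64 = 224 kbps = 0.224 Mbps.
Video: 9.009 − 0.224 = 8.785 Mbps.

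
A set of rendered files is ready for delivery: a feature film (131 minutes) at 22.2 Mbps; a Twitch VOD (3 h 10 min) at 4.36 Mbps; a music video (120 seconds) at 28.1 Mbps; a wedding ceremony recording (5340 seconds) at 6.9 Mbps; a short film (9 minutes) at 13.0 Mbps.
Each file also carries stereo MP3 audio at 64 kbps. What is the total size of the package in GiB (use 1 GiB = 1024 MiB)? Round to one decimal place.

31.8 GiB

Audio: 64 kbps = 0.064 Mbps.
feature film: 22.264 Mbps × 7860 s = 174995.0 Mb
Twitch VOD: 4.424 Mbps × 11400 s = 50433.6 Mb
music video: 28.164 Mbps × 120 s = 3379.7 Mb
wedding ceremony recording: 6.964 Mbps × 5340 s = 37187.8 Mb
short film: 13.064 Mbps × 540 s = 7054.6 Mb
Total: 273050.6 Mb = 34131.3 MB.
= 31.79 GiB.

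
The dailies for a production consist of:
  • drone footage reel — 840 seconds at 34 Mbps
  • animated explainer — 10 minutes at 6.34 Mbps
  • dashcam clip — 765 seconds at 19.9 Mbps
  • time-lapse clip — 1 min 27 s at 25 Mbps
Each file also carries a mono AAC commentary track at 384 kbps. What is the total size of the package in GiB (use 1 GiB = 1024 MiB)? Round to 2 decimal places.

5.90 GiB

Audio: 384 kbps = 0.384 Mbps.
drone footage reel: 34.384 Mbps × 840 s = 28882.6 Mb
animated explainer: 6.724 Mbps × 600 s = 4034.4 Mb
dashcam clip: 20.284 Mbps × 765 s = 15517.3 Mb
time-lapse clip: 25.384 Mbps × 87 s = 2208.4 Mb
Total: 50642.6 Mb = 6330.3 MB.
= 5.896 GiB.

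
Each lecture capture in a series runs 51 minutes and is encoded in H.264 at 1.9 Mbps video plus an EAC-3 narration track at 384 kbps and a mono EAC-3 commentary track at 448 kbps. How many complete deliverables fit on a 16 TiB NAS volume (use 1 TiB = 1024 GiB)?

51 min = 3060 s
Audio total: 384 + 448 = 832 kbps = 0.832 Mbps.
Total bitrate: 2.732 Mbps.
Per item: 2.732 Mbps × 3060 s = 8,360 Mb = 1,045 MB.
Capacity: 16 TiB = 140,737,488 Mb; 16834.79 items → 16834 complete.

16834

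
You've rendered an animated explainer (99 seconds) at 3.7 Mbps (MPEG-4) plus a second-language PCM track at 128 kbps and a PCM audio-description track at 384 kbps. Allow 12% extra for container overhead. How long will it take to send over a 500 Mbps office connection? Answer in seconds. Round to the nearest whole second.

1 seconds

Audio total: 128 + 384 = 512 kbps = 0.512 Mbps.
Total bitrate: 4.212 Mbps.
File: 4.212 Mbps × 99 s = 417.0 Mb.
With 12% container overhead: ×1.12. → 467.0 Mb.
At 500 Mbps: 467.0 / 500 = 0.9 s ≈ 0.934 seconds.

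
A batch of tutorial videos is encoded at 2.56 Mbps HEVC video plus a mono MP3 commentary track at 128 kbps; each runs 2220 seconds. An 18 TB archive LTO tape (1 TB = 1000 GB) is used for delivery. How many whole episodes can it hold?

Audio: 128 kbps = 0.128 Mbps.
Total bitrate: 2.688 Mbps.
Per item: 2.688 Mbps × 2220 s = 5,967 Mb = 745.9 MB.
Capacity: 18 TB = 144,000,000 Mb; 24131.27 items → 24131 complete.

24131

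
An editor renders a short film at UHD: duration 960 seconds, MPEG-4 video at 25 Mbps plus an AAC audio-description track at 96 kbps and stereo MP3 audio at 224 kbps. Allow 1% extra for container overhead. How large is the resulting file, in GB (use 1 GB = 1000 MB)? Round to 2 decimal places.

Audio total: 96 + 224 = 320 kbps = 0.320 Mbps.
Total bitrate: 25 + 0.320 = 25.320 Mbps.
Stream data: 25.320 Mbps × 960 s = 24307.2 Mb.
With 1% container overhead: ×1.01.
24,550 Mb ÷ 8 = 3,069 MB → 3.069 GB.

3.07 GB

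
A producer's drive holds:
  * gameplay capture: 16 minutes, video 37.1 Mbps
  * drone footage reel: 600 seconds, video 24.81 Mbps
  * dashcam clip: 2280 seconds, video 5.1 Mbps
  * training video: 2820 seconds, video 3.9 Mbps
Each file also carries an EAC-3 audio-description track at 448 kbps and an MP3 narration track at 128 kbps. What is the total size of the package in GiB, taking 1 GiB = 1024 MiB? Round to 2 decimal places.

Audio total: 448 + 128 = 576 kbps = 0.576 Mbps.
gameplay capture: 37.676 Mbps × 960 s = 36169.0 Mb
drone footage reel: 25.386 Mbps × 600 s = 15231.6 Mb
dashcam clip: 5.676 Mbps × 2280 s = 12941.3 Mb
training video: 4.476 Mbps × 2820 s = 12622.3 Mb
Total: 76964.2 Mb = 9620.5 MB.
= 8.960 GiB.

8.96 GiB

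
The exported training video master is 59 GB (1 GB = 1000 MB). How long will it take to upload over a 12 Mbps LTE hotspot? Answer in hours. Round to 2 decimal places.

File: 59 GB = 472000.0 Mb.
At 12 Mbps: 472000.0 / 12 = 39333.3 s ≈ 10.9 hours.

10.93 hours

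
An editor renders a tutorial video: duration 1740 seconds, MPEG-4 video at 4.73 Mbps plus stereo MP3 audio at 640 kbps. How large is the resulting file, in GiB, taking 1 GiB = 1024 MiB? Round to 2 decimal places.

1.09 GiB

Audio: 640 kbps = 0.640 Mbps.
Total bitrate: 4.73 + 0.640 = 5.370 Mbps.
Stream data: 5.370 Mbps × 1740 s = 9343.8 Mb.
9,344 Mb = 1,167,975,000 bytes ÷ 1,073,741,824 = 1.088 GiB.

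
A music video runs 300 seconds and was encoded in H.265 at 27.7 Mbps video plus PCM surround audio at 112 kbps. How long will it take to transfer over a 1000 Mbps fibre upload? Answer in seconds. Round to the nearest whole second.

8 seconds

Audio: 112 kbps = 0.112 Mbps.
Total bitrate: 27.812 Mbps.
File: 27.812 Mbps × 300 s = 8343.6 Mb.
At 1000 Mbps: 8343.6 / 1000 = 8.3 s ≈ 8.34 seconds.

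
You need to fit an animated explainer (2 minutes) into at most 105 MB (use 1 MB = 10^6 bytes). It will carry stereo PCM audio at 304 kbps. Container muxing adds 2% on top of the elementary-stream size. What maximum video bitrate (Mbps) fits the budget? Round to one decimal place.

Budget: 105 MB = 840.0 Mb.
Stream payload after overhead: 840.0 / 1.02 = 823.5 Mb.
2 min = 120 s
Total bitrate budget: 823.5 Mb / 120 s = 6.863 Mbps.
Audio: 304 kbps = 0.304 Mbps.
Video: 6.863 − 0.304 = 6.559 Mbps.

6.6 Mbps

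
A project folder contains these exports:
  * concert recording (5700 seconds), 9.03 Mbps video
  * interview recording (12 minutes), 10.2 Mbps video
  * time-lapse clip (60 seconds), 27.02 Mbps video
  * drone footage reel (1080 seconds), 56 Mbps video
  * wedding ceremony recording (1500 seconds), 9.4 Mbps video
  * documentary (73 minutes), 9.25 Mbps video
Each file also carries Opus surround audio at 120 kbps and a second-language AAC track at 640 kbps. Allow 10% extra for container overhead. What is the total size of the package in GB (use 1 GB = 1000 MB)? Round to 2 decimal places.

Audio total: 120 + 640 = 760 kbps = 0.760 Mbps.
concert recording: 9.790 Mbps × 5700 s × 1.10 = 61383.3 Mb
interview recording: 10.960 Mbps × 720 s × 1.10 = 8680.3 Mb
time-lapse clip: 27.780 Mbps × 60 s × 1.10 = 1833.5 Mb
drone footage reel: 56.760 Mbps × 1080 s × 1.10 = 67430.9 Mb
wedding ceremony recording: 10.160 Mbps × 1500 s × 1.10 = 16764.0 Mb
documentary: 10.010 Mbps × 4380 s × 1.10 = 48228.2 Mb
Total: 204320.2 Mb = 25540.0 MB.
= 25.54 GB.

25.54 GB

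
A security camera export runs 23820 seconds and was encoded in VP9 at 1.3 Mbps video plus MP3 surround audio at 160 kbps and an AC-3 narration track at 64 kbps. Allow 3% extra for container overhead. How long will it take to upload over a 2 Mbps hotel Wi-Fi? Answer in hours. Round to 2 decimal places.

Audio total: 160 + 64 = 224 kbps = 0.224 Mbps.
Total bitrate: 1.524 Mbps.
File: 1.524 Mbps × 23820 s = 36301.7 Mb.
With 3% container overhead: ×1.03. → 37390.7 Mb.
At 2 Mbps: 37390.7 / 2 = 18695.4 s ≈ 5.19 hours.

5.19 hours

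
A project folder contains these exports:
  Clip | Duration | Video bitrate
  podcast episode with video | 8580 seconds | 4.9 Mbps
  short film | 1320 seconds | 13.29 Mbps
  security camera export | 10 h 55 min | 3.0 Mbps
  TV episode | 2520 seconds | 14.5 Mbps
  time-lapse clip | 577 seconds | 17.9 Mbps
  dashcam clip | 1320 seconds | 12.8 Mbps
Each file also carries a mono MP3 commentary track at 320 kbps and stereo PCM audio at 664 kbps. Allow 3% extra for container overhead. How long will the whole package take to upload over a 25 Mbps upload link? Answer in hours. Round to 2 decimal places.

3.36 hours

Audio total: 320 + 664 = 984 kbps = 0.984 Mbps.
podcast episode with video: 5.884 Mbps × 8580 s × 1.03 = 51999.3 Mb
short film: 14.274 Mbps × 1320 s × 1.03 = 19406.9 Mb
security camera export: 3.984 Mbps × 39300 s × 1.03 = 161268.3 Mb
TV episode: 15.484 Mbps × 2520 s × 1.03 = 40190.3 Mb
time-lapse clip: 18.884 Mbps × 577 s × 1.03 = 11223.0 Mb
dashcam clip: 13.784 Mbps × 1320 s × 1.03 = 18740.7 Mb
Total: 302828.5 Mb = 37853.6 MB.
At 25 Mbps: 302828.5 / 25 = 12113 s ≈ 3.36 hours.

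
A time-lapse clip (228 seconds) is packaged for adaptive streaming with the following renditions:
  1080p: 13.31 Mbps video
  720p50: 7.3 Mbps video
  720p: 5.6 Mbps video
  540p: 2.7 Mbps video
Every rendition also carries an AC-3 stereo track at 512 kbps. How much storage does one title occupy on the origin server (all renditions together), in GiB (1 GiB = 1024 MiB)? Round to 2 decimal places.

Audio: 512 kbps = 0.512 Mbps.
Sum of rendition bitrates: (13.31+0.512) + (7.3+0.512) + (5.6+0.512) + (2.7+0.512) = 30.958 Mbps.
× 228 s = 7,058 Mb = 882.3 MB = 0.8217 GiB.

0.82 GiB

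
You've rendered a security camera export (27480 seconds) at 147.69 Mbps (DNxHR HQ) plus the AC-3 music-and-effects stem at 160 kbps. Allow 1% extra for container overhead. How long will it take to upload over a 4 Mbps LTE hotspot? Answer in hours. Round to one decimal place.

Audio: 160 kbps = 0.160 Mbps.
Total bitrate: 147.850 Mbps.
File: 147.850 Mbps × 27480 s = 4062918.0 Mb.
With 1% container overhead: ×1.01. → 4103547.2 Mb.
At 4 Mbps: 4103547.2 / 4 = 1025886.8 s ≈ 285 hours.

285.0 hours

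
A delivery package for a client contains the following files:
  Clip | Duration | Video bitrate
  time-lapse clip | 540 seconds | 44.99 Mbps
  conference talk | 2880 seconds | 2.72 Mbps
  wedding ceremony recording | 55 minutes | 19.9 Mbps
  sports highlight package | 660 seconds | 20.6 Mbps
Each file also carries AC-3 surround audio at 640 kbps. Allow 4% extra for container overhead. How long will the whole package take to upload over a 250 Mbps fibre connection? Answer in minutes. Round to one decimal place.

Audio: 640 kbps = 0.640 Mbps.
time-lapse clip: 45.630 Mbps × 540 s × 1.04 = 25625.8 Mb
conference talk: 3.360 Mbps × 2880 s × 1.04 = 10063.9 Mb
wedding ceremony recording: 20.540 Mbps × 3300 s × 1.04 = 70493.3 Mb
sports highlight package: 21.240 Mbps × 660 s × 1.04 = 14579.1 Mb
Total: 120762.1 Mb = 15095.3 MB.
At 250 Mbps: 120762.1 / 250 = 483 s ≈ 8.05 minutes.

8.1 minutes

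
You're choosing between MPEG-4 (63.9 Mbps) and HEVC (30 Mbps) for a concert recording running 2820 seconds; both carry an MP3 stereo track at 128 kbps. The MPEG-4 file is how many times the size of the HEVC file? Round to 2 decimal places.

Audio: 128 kbps = 0.128 Mbps.
MPEG-4: 64.028 Mbps × 2820 s = 180559.0 Mb = 21.020 GiB.
HEVC: 30.128 Mbps × 2820 s = 84961.0 Mb = 9.891 GiB.
Ratio: 21.020 / 9.891 = 2.125.

2.13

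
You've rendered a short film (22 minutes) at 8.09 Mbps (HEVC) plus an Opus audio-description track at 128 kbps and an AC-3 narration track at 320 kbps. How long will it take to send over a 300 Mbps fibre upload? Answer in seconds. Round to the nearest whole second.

38 seconds

22 min = 1320 s
Audio total: 128 + 320 = 448 kbps = 0.448 Mbps.
Total bitrate: 8.538 Mbps.
File: 8.538 Mbps × 1320 s = 11270.2 Mb.
At 300 Mbps: 11270.2 / 300 = 37.6 s ≈ 37.6 seconds.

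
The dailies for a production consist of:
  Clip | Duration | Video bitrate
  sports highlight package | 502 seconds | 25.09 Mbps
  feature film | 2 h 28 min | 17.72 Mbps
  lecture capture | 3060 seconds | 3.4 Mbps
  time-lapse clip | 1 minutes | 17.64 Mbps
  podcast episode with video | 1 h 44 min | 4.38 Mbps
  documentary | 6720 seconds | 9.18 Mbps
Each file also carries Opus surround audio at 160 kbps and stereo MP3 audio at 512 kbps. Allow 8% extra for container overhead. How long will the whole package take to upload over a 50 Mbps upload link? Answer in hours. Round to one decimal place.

1.7 hours

Audio total: 160 + 512 = 672 kbps = 0.672 Mbps.
sports highlight package: 25.762 Mbps × 502 s × 1.08 = 13967.1 Mb
feature film: 18.392 Mbps × 8880 s × 1.08 = 176386.6 Mb
lecture capture: 4.072 Mbps × 3060 s × 1.08 = 13457.1 Mb
time-lapse clip: 18.312 Mbps × 60 s × 1.08 = 1186.6 Mb
podcast episode with video: 5.052 Mbps × 6240 s × 1.08 = 34046.4 Mb
documentary: 9.852 Mbps × 6720 s × 1.08 = 71501.9 Mb
Total: 310545.8 Mb = 38818.2 MB.
At 50 Mbps: 310545.8 / 50 = 6211 s ≈ 1.73 hours.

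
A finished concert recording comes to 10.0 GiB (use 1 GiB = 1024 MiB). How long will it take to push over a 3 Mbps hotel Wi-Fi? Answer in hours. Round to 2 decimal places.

File: 10.0 GiB = 85899.3 Mb.
At 3 Mbps: 85899.3 / 3 = 28633.1 s ≈ 7.95 hours.

7.95 hours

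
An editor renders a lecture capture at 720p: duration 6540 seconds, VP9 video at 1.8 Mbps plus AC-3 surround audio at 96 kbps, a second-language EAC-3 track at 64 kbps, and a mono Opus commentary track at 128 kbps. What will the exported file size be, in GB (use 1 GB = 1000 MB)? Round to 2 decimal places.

1.71 GB

Audio total: 96 + 64 + 128 = 288 kbps = 0.288 Mbps.
Total bitrate: 1.8 + 0.288 = 2.088 Mbps.
Stream data: 2.088 Mbps × 6540 s = 13655.5 Mb.
13,656 Mb ÷ 8 = 1,707 MB → 1.707 GB.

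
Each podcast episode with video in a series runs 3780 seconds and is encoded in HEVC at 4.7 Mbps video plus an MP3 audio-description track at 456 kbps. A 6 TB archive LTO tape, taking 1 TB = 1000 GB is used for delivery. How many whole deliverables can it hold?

2462

Audio: 456 kbps = 0.456 Mbps.
Total bitrate: 5.156 Mbps.
Per item: 5.156 Mbps × 3780 s = 19,490 Mb = 2,436 MB.
Capacity: 6 TB = 48,000,000 Mb; 2462.84 items → 2462 complete.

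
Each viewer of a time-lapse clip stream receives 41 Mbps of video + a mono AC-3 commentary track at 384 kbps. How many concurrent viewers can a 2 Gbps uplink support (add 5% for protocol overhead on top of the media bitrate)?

Audio: 384 kbps = 0.384 Mbps.
Per-viewer media rate: 41.384 Mbps.
On the wire with 5% overhead: 43.453 Mbps.
2 Gbps = 2,000 Mbps; 2,000 / 43.453 = 46.03 → 46 viewers.

46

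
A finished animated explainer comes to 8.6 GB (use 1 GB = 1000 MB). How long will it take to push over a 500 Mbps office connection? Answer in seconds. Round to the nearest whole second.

138 seconds

File: 8.6 GB = 68800.0 Mb.
At 500 Mbps: 68800.0 / 500 = 137.6 s ≈ 138 seconds.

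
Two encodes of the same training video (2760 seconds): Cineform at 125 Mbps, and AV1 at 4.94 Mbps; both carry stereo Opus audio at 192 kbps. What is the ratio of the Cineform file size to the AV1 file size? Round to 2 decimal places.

24.39

Audio: 192 kbps = 0.192 Mbps.
Cineform: 125.192 Mbps × 2760 s = 345529.9 Mb = 43.191 GB.
AV1: 5.132 Mbps × 2760 s = 14164.3 Mb = 1.771 GB.
Ratio: 43.191 / 1.771 = 24.394.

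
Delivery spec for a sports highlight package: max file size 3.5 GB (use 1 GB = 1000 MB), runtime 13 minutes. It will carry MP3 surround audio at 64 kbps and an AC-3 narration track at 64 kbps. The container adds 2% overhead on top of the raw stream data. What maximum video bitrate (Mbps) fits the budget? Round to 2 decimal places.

35.07 Mbps

Budget: 3.5 GB = 28000.0 Mb.
Stream payload after overhead: 28000.0 / 1.02 = 27451.0 Mb.
13 min = 780 s
Total bitrate budget: 27451.0 Mb / 780 s = 35.194 Mbps.
Audio total: 64 + 64 = 128 kbps = 0.128 Mbps.
Video: 35.194 − 0.128 = 35.066 Mbps.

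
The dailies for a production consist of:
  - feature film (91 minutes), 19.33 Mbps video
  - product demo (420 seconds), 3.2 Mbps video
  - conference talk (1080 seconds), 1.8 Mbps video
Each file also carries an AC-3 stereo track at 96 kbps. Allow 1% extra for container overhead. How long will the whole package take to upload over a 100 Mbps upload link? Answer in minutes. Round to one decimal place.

18.4 minutes

Audio: 96 kbps = 0.096 Mbps.
feature film: 19.426 Mbps × 5460 s × 1.01 = 107126.6 Mb
product demo: 3.296 Mbps × 420 s × 1.01 = 1398.2 Mb
conference talk: 1.896 Mbps × 1080 s × 1.01 = 2068.2 Mb
Total: 110592.9 Mb = 13824.1 MB.
At 100 Mbps: 110592.9 / 100 = 1106 s ≈ 18.4 minutes.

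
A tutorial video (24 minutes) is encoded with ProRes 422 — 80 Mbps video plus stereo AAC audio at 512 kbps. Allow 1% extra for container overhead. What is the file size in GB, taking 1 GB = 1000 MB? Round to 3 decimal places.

24 min = 1440 s
Audio: 512 kbps = 0.512 Mbps.
Total bitrate: 80 + 0.512 = 80.512 Mbps.
Stream data: 80.512 Mbps × 1440 s = 115937.3 Mb.
With 1% container overhead: ×1.01.
117,097 Mb ÷ 8 = 14,637 MB → 14.64 GB.

14.637 GB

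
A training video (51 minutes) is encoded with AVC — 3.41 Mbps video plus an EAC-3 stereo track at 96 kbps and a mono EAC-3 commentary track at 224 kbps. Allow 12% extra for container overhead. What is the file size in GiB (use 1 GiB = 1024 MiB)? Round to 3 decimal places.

51 min = 3060 s
Audio total: 96 + 224 = 320 kbps = 0.320 Mbps.
Total bitrate: 3.41 + 0.320 = 3.730 Mbps.
Stream data: 3.730 Mbps × 3060 s = 11413.8 Mb.
With 12% container overhead: ×1.12.
12,783 Mb = 1,597,932,000 bytes ÷ 1,073,741,824 = 1.488 GiB.

1.488 GiB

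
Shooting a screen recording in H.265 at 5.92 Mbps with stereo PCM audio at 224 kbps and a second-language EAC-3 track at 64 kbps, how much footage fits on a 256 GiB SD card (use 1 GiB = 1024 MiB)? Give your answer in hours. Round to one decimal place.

98.4 hours

Audio total: 224 + 64 = 288 kbps = 0.288 Mbps.
Total bitrate: 5.92 + 0.288 = 6.208 Mbps.
Capacity: 256 GiB = 2,199,023 Mb.
Recording time: 2,199,023 / 6.208 = 354,224 s ≈ 98.4 hours.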